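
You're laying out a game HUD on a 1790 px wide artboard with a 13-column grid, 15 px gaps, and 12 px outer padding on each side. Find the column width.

122 px

Content width = 1790 − 2·12 = 1766 px.
13c + 12·15 = 1766 → 13c = 1586 → c = 122 px.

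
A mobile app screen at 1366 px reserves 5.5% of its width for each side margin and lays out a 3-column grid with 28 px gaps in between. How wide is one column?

Margins: 5.5% × 1366 = 75.13 px each, so content = 1366 − 150.26 = 1215.74 px.
3 columns + 2 gaps: 3c + 2·28 = 1215.74.
3c = 1215.74 − 56 = 1159.74, so c = 386.58 px.

386.58 px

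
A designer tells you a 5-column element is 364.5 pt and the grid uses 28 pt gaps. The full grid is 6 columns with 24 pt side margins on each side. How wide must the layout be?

491 pt

364.5 − 4·28 = 252.5; ÷5 gives c = 50.5 pt.
Total width: 2·24 + 6·50.5 + 5·28 = 491 pt.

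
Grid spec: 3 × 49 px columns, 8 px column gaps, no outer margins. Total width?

163 px

Canvas = 3·49 + 2·8 = 147 + 16 = 163 px.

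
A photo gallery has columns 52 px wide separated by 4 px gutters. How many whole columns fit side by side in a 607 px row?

Each extra column adds 52 + 4 = 56 px.
(607 + 4) / 56 = 10.91, so 10 columns fit.

10 columns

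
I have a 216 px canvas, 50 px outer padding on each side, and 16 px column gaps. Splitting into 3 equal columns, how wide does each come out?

28 px

Content width = 216 − 2·50 = 116 px.
3c + 2·16 = 116 → 3c = 84 → c = 28 px.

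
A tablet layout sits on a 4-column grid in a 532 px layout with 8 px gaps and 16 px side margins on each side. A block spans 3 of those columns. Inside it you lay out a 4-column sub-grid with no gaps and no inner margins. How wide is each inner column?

Outer content = 532 − 2·16 = 500 px.
500 − 3·8 = 476; ÷4 gives c = 119 px.
3 columns plus 2 gaps: 357 + 16 = 373 px.
With no gaps, each column is 373/4 = 93.25 px.

93.25 px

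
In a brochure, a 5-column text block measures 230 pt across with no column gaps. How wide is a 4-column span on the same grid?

184 pt

With no column gaps, each column is 230/5 = 46 pt.
With no column gaps, 4 columns span 4·46 = 184 pt.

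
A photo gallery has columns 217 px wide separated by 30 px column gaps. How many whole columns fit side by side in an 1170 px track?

4 columns

k columns need k·217 + (k−1)·30 = k·247 − 30.
k·247 − 30 ≤ 1170 → k ≤ 1200 / 247 ≈ 4.86, so k = 4.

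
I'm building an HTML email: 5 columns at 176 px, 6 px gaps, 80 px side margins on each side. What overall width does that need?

1064 px

Total width: 2·80 + 5·176 + 4·6 = 1064 px.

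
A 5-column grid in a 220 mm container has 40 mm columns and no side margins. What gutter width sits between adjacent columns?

5 columns take 5·40 = 200 mm; remaining 20 splits into 4 gutters.
g = 20 / 4 = 5 mm.

5 mm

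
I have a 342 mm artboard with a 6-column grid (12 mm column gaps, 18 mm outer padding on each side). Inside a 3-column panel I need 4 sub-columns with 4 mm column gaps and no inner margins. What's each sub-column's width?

33.75 mm

Outer content = 342 − 2·18 = 306 mm.
306 − 5·12 = 246; ÷6 gives c = 41 mm.
3-column span = 3·41 + 2·12 = 147 mm.
Subtracting 3 column gaps of 4 leaves 135 for 4 columns, so d = 33.75 mm.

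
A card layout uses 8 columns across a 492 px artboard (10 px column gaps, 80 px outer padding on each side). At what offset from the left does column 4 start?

208.25 px

Subtract both margins: 492 − 2·80 = 332 px.
8 columns + 7 column gaps: 8c + 7·10 = 332.
8c = 332 − 70 = 262, so c = 32.75 px.
Column 4 starts at margin + 3·(column + gutter) = 80 + 3·42.75 = 208.25 px.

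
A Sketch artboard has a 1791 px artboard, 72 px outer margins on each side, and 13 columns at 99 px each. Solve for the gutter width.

30 px

Subtract both margins: 1791 − 2·72 = 1647 px.
Columns use 1287 px, leaving 360 px across 12 gutters = 30 px each.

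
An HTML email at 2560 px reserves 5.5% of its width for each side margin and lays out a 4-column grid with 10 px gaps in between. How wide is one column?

562.1 px

Each margin = 5.5% of 2560 = 140.8 px; content = 2560 − 2·140.8 = 2278.4 px.
2278.4 − 3·10 = 2248.4; ÷4 gives c = 562.1 px.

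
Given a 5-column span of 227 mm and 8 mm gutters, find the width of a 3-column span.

Subtracting 4 gutters of 8 leaves 195 for 5 columns, so c = 39 mm.
3-column span = 3·39 + 2·8 = 133 mm.

133 mm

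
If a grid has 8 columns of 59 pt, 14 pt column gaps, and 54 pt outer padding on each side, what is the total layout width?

Layout = 2·54 + 8·59 + 7·14 = 108 + 472 + 98 = 678 pt.

678 pt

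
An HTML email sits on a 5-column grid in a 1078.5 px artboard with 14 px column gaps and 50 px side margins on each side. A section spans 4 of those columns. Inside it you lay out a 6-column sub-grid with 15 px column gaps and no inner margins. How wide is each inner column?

Outer content = 1078.5 − 2·50 = 978.5 px.
5 columns + 4 column gaps: 5c + 4·14 = 978.5.
5c = 978.5 − 56 = 922.5, so c = 184.5 px.
4 columns plus 3 column gaps: 738 + 42 = 780 px.
780 − 5·15 = 705; ÷6 gives d = 117.5 px.

117.5 px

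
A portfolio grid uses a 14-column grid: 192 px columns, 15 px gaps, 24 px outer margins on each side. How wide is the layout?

2931 px

Layout = 2·24 + 14·192 + 13·15 = 48 + 2688 + 195 = 2931 px.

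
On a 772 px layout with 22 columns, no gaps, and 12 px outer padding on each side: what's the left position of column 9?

284 px

Take off 24 px of margins, leaving 748 px.
748 / 22 = 34 px per column.
Column 9 starts at margin + 8·(column + gutter) = 12 + 8·34 = 284 px.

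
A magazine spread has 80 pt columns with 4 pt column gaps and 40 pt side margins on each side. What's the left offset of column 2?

Each column+gutter stride is 84 pt; 1 of them past the 40 pt margin is 40 + 84 = 124 pt.

124 pt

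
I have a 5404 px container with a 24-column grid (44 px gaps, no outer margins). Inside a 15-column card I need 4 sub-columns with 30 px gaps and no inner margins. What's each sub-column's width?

5404 − 23·44 = 4392; ÷24 gives c = 183 px.
Span of 15: 15·183 + 14·44 = 2745 + 616 = 3361 px.
4 columns + 3 gaps: 4d + 3·30 = 3361.
4d = 3361 − 90 = 3271, so d = 817.75 px.

817.75 px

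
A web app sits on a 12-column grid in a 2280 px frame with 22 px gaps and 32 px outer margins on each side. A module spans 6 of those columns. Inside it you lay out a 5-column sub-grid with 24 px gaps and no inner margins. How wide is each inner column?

200.2 px

Inside the margins: 2280 − 64 = 2216 px.
2216 − 11·22 = 1974; ÷12 gives c = 164.5 px.
6-column span = 6·164.5 + 5·22 = 1097 px.
5d + 4·24 = 1097 → 5d = 1001 → d = 200.2 px.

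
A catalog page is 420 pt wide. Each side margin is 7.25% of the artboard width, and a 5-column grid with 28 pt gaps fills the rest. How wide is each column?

Margins: 7.25% × 420 = 30.45 pt each, so content = 420 − 60.9 = 359.1 pt.
5c + 4·28 = 359.1 → 5c = 247.1 → c = 49.42 pt.

49.42 pt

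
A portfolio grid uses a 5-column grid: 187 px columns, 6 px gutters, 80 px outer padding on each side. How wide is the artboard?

Total width: 2·80 + 5·187 + 4·6 = 1119 px.

1119 px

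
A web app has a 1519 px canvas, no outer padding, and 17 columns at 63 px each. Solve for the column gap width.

17 columns take 17·63 = 1071 px; remaining 448 splits into 16 column gaps.
g = 448 / 16 = 28 px.

28 px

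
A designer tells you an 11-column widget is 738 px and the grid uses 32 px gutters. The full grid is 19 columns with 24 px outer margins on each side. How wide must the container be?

1346 px

11 columns + 10 gutters: 11c + 10·32 = 738.
11c = 738 − 320 = 418, so c = 38 px.
Total width: 2·24 + 19·38 + 18·32 = 1346 px.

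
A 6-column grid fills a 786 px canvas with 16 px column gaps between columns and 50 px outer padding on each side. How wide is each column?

101 px

Content width = 786 − 2·50 = 686 px.
6 columns + 5 column gaps: 6c + 5·16 = 686.
6c = 686 − 80 = 606, so c = 101 px.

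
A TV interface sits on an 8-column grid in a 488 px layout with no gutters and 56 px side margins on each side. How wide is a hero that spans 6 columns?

Subtract both margins: 488 − 2·56 = 376 px.
8c = 376 → c = 47 px.
With no gutters, 6 columns span 6·47 = 282 px.

282 px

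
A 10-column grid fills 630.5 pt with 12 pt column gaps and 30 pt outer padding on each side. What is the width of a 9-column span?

Inside the margins: 630.5 − 60 = 570.5 pt.
10 columns + 9 column gaps: 10c + 9·12 = 570.5.
10c = 570.5 − 108 = 462.5, so c = 46.25 pt.
9-column span = 9·46.25 + 8·12 = 512.25 pt.

512.25 pt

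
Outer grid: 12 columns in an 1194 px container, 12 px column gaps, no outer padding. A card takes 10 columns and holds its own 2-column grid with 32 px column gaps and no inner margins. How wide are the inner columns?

Subtracting 11 column gaps of 12 leaves 1062 for 12 columns, so c = 88.5 px.
10-column span = 10·88.5 + 9·12 = 993 px.
993 − 1·32 = 961; ÷2 gives d = 480.5 px.

480.5 px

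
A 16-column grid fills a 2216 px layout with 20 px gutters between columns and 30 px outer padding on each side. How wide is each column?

116 px

Content width = 2216 − 2·30 = 2156 px.
2156 − 15·20 = 1856; ÷16 gives c = 116 px.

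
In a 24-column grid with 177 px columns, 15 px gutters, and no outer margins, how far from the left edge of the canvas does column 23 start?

No margin, so column 23 starts at 22·(column + gutter) = 22·192 = 4224 px.

4224 px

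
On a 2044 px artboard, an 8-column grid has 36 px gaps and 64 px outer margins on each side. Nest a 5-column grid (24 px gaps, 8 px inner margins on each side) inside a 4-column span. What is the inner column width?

Subtract both margins: 2044 − 2·64 = 1916 px.
8c + 7·36 = 1916 → 8c = 1664 → c = 208 px.
4 columns plus 3 gaps: 832 + 108 = 940 px.
Inner content = 940 − 2·8 = 924 px.
Subtracting 4 gaps of 24 leaves 828 for 5 columns, so d = 165.6 px.

165.6 px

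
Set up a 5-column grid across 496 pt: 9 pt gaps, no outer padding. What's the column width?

92 pt

5 columns + 4 gaps: 5c + 4·9 = 496.
5c = 496 − 36 = 460, so c = 92 pt.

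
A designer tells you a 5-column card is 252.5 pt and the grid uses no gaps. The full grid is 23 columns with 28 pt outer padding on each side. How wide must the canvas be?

5c = 252.5 → c = 50.5 pt.
Summing: 56 + 1161.5 = 1217.5 pt.

1217.5 pt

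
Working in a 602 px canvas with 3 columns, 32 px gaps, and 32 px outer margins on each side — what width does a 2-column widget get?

348 px

Take off 64 px of margins, leaving 538 px.
3c + 2·32 = 538 → 3c = 474 → c = 158 px.
2 columns plus 1 gap: 316 + 32 = 348 px.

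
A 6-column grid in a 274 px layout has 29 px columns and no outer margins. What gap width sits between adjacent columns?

6·29 + 5g = 274 → 5g = 100 → g = 20 px.

20 px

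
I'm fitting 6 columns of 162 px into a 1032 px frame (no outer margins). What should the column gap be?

12 px

6 columns take 6·162 = 972 px; remaining 60 splits into 5 column gaps.
g = 60 / 5 = 12 px.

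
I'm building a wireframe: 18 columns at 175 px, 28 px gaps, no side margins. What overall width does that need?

3626 px

Frame = 18·175 + 17·28 = 3150 + 476 = 3626 px.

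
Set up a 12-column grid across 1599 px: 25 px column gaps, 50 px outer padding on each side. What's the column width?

Inside the margins: 1599 − 100 = 1499 px.
1499 − 11·25 = 1224; ÷12 gives c = 102 px.

102 px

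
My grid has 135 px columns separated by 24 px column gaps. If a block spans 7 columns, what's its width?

7-column span = 7·135 + 6·24 = 1089 px.

1089 px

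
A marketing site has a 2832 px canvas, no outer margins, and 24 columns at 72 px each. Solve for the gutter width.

24·72 + 23g = 2832 → 23g = 1104 → g = 48 px.

48 px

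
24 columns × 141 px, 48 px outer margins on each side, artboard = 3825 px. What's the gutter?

15 px

Take off 96 px of margins, leaving 3729 px.
Columns use 3384 px, leaving 345 px across 23 gutters = 15 px each.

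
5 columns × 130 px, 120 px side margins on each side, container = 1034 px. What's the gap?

Inside the margins: 1034 − 240 = 794 px.
5·130 + 4g = 794 → 4g = 144 → g = 36 px.

36 px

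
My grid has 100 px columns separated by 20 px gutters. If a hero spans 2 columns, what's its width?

Span of 2: 2·100 + 1·20 = 200 + 20 = 220 px.

220 px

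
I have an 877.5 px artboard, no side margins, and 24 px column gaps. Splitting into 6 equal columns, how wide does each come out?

877.5 − 5·24 = 757.5; ÷6 gives c = 126.25 px.

126.25 px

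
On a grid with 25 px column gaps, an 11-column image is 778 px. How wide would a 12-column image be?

851 px

11c + 10·25 = 778 → 11c = 528 → c = 48 px.
12 columns plus 11 column gaps: 576 + 275 = 851 px.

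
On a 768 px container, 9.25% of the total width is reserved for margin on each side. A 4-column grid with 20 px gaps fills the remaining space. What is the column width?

768 × (1 − 2·9.25%) = 768 × 81.5% = 625.92 px for the columns.
625.92 − 3·20 = 565.92; ÷4 gives c = 141.48 px.

141.48 px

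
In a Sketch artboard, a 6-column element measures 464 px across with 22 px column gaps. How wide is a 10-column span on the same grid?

788 px

6c + 5·22 = 464 → 6c = 354 → c = 59 px.
10-column span = 10·59 + 9·22 = 788 px.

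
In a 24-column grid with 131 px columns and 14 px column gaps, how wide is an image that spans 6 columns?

6-column span = 6·131 + 5·14 = 856 px.

856 px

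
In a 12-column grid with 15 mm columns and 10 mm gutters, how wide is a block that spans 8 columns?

Span of 8: 8·15 + 7·10 = 120 + 70 = 190 mm.

190 mm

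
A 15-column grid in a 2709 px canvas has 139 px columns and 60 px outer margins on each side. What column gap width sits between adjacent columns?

Inside the margins: 2709 − 120 = 2589 px.
15 columns take 15·139 = 2085 px; remaining 504 splits into 14 column gaps.
g = 504 / 14 = 36 px.

36 px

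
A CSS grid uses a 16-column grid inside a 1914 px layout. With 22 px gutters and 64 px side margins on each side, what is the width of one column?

Subtract both margins: 1914 − 2·64 = 1786 px.
16c + 15·22 = 1786 → 16c = 1456 → c = 91 px.

91 px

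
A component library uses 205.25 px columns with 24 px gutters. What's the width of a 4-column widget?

Span of 4: 4·205.25 + 3·24 = 821 + 72 = 893 px.

893 px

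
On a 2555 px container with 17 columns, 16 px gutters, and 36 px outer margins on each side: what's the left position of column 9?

1212 px

Inside the margins: 2555 − 72 = 2483 px.
Subtracting 16 gutters of 16 leaves 2227 for 17 columns, so c = 131 px.
Before column 9: the margin + 8 columns + 8 gutters.
Offset = 36 + 8·(131 + 16) = 36 + 1176 = 1212 px.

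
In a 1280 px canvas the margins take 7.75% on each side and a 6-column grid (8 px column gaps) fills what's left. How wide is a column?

Margins: 7.75% × 1280 = 99.2 px each, so content = 1280 − 198.4 = 1081.6 px.
6 columns + 5 column gaps: 6c + 5·8 = 1081.6.
6c = 1081.6 − 40 = 1041.6, so c = 173.6 px.

173.6 px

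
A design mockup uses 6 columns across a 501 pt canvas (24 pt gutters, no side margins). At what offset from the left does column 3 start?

Subtracting 5 gutters of 24 leaves 381 for 6 columns, so c = 63.5 pt.
No margin, so column 3 starts at 2·(column + gutter) = 2·87.5 = 175 pt.

175 pt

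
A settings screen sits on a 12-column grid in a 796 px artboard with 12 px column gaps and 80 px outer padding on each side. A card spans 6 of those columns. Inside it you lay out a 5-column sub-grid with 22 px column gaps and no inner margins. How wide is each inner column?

44.8 px

Take off 160 px of margins, leaving 636 px.
12 columns + 11 column gaps: 12c + 11·12 = 636.
12c = 636 − 132 = 504, so c = 42 px.
6 columns plus 5 column gaps: 252 + 60 = 312 px.
Subtracting 4 column gaps of 22 leaves 224 for 5 columns, so d = 44.8 px.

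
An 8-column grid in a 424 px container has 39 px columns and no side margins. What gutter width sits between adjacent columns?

8 columns take 8·39 = 312 px; remaining 112 splits into 7 gutters.
g = 112 / 7 = 16 px.

16 px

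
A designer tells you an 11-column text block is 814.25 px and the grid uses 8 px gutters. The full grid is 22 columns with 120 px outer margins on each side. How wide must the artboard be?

1876.5 px

Subtracting 10 gutters of 8 leaves 734.25 for 11 columns, so c = 66.75 px.
Adding margins, columns and gutters: 240 + 1468.5 + 168 = 1876.5 px.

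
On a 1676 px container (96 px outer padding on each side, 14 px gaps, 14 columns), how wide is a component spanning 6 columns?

Subtract both margins: 1676 − 2·96 = 1484 px.
14 columns + 13 gaps: 14c + 13·14 = 1484.
14c = 1484 − 182 = 1302, so c = 93 px.
6 columns plus 5 gaps: 558 + 70 = 628 px.

628 px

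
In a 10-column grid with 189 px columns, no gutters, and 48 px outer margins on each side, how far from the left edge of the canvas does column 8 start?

Before column 8: the margin + 7 columns + 7 gutters.
Offset = 48 + 7·(189 + 0) = 48 + 1323 = 1371 px.

1371 px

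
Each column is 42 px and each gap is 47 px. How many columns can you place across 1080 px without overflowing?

12 columns

Each extra column adds 42 + 47 = 89 px.
(1080 + 47) / 89 = 12.66, so 12 columns fit.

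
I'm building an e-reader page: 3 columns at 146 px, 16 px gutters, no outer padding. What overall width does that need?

Total width: 3·146 + 2·16 = 470 px.

470 px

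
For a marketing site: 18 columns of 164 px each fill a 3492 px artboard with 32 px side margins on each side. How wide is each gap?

Content width = 3492 − 2·32 = 3428 px.
18·164 + 17g = 3428 → 17g = 476 → g = 28 px.

28 px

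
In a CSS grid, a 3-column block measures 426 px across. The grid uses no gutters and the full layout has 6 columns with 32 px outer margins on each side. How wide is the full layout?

916 px

With no gutters, each column is 426/3 = 142 px.
Layout = 2·32 + 6·142 = 64 + 852 = 916 px.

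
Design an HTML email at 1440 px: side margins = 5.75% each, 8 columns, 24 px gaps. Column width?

138.3 px

Margins: 5.75% × 1440 = 82.8 px each, so content = 1440 − 165.6 = 1274.4 px.
8c + 7·24 = 1274.4 → 8c = 1106.4 → c = 138.3 px.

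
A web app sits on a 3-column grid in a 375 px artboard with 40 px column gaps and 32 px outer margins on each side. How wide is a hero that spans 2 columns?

Inside the margins: 375 − 64 = 311 px.
3 columns + 2 column gaps: 3c + 2·40 = 311.
3c = 311 − 80 = 231, so c = 77 px.
Span of 2: 2·77 + 1·40 = 154 + 40 = 194 px.

194 px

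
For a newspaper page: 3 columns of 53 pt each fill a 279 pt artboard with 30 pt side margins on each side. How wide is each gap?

30 pt

Subtract both margins: 279 − 2·30 = 219 pt.
3 columns take 3·53 = 159 pt; remaining 60 splits into 2 gaps.
g = 60 / 2 = 30 pt.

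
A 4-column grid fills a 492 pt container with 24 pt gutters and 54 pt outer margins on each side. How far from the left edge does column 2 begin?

Subtract both margins: 492 − 2·54 = 384 pt.
Subtracting 3 gutters of 24 leaves 312 for 4 columns, so c = 78 pt.
Before column 2: the margin + 1 column + 1 gutter.
Offset = 54 + 1·(78 + 24) = 54 + 102 = 156 pt.

156 pt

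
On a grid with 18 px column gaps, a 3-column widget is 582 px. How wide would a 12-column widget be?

582 − 2·18 = 546; ÷3 gives c = 182 px.
12 columns plus 11 column gaps: 2184 + 198 = 2382 px.

2382 px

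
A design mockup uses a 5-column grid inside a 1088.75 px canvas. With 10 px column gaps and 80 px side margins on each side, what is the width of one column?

Take off 160 px of margins, leaving 928.75 px.
5c + 4·10 = 928.75 → 5c = 888.75 → c = 177.75 px.

177.75 px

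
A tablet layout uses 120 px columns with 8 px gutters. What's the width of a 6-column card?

760 px

Span of 6: 6·120 + 5·8 = 720 + 40 = 760 px.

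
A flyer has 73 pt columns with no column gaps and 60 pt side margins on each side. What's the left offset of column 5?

Before column 5: the margin + 4 columns + 4 column gaps.
Offset = 60 + 4·(73 + 0) = 60 + 292 = 352 pt.

352 pt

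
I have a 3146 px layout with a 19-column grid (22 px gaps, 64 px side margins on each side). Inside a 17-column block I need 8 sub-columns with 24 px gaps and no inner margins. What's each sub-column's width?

Outer content = 3146 − 2·64 = 3018 px.
3018 − 18·22 = 2622; ÷19 gives c = 138 px.
17 columns plus 16 gaps: 2346 + 352 = 2698 px.
8 columns + 7 gaps: 8d + 7·24 = 2698.
8d = 2698 − 168 = 2530, so d = 316.25 px.

316.25 px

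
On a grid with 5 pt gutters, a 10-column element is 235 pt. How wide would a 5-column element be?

115 pt

Subtracting 9 gutters of 5 leaves 190 for 10 columns, so c = 19 pt.
5 columns plus 4 gutters: 95 + 20 = 115 pt.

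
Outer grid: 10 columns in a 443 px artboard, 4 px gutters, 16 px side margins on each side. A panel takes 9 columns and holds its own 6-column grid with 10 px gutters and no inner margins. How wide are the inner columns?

53.25 px

Subtract both margins: 443 − 2·16 = 411 px.
10 columns + 9 gutters: 10c + 9·4 = 411.
10c = 411 − 36 = 375, so c = 37.5 px.
9 columns plus 8 gutters: 337.5 + 32 = 369.5 px.
6 columns + 5 gutters: 6d + 5·10 = 369.5.
6d = 369.5 − 50 = 319.5, so d = 53.25 px.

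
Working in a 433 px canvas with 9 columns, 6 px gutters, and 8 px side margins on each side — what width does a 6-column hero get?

276 px

Content width = 433 − 2·8 = 417 px.
417 − 8·6 = 369; ÷9 gives c = 41 px.
6 columns plus 5 gutters: 246 + 30 = 276 px.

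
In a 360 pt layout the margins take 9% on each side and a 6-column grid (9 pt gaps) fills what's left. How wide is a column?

41.7 pt

Each margin = 9% of 360 = 32.4 pt; content = 360 − 2·32.4 = 295.2 pt.
Subtracting 5 gaps of 9 leaves 250.2 for 6 columns, so c = 41.7 pt.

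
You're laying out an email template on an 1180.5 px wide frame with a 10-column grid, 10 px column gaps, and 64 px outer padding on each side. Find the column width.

Take off 128 px of margins, leaving 1052.5 px.
10 columns + 9 column gaps: 10c + 9·10 = 1052.5.
10c = 1052.5 − 90 = 962.5, so c = 96.25 px.

96.25 px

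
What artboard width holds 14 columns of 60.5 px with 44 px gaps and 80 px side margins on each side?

Adding margins, columns and gutters: 160 + 847 + 572 = 1579 px.

1579 px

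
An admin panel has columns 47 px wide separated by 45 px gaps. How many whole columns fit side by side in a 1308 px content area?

14 columns

Each extra column adds 47 + 45 = 92 px.
(1308 + 45) / 92 = 14.71, so 14 columns fit.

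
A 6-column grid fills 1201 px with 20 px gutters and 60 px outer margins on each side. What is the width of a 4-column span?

Content width = 1201 − 2·60 = 1081 px.
6c + 5·20 = 1081 → 6c = 981 → c = 163.5 px.
4 columns plus 3 gutters: 654 + 60 = 714 px.

714 px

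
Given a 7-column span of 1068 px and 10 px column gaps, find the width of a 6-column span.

7 columns + 6 column gaps: 7c + 6·10 = 1068.
7c = 1068 − 60 = 1008, so c = 144 px.
6 columns plus 5 column gaps: 864 + 50 = 914 px.

914 px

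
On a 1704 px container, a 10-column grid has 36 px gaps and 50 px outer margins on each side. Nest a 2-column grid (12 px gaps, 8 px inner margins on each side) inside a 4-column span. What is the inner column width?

296 px

Inside the margins: 1704 − 100 = 1604 px.
10 columns + 9 gaps: 10c + 9·36 = 1604.
10c = 1604 − 324 = 1280, so c = 128 px.
4-column span = 4·128 + 3·36 = 620 px.
Inner content = 620 − 2·8 = 604 px.
604 − 1·12 = 592; ÷2 gives d = 296 px.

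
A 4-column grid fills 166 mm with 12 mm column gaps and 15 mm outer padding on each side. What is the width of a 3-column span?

99 mm

Subtract both margins: 166 − 2·15 = 136 mm.
136 − 3·12 = 100; ÷4 gives c = 25 mm.
3 columns plus 2 column gaps: 75 + 24 = 99 mm.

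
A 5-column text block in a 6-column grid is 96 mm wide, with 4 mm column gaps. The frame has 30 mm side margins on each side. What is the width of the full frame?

5 columns + 4 column gaps: 5c + 4·4 = 96.
5c = 96 − 16 = 80, so c = 16 mm.
Total width: 2·30 + 6·16 + 5·4 = 176 mm.

176 mm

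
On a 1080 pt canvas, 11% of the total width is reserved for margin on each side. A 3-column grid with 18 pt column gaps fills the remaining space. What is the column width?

Margins: 11% × 1080 = 118.8 pt each, so content = 1080 − 237.6 = 842.4 pt.
3 columns + 2 column gaps: 3c + 2·18 = 842.4.
3c = 842.4 − 36 = 806.4, so c = 268.8 pt.

268.8 pt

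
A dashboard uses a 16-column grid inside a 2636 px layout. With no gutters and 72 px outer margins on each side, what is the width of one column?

Content width = 2636 − 2·72 = 2492 px.
16c = 2492 → c = 155.75 px.

155.75 px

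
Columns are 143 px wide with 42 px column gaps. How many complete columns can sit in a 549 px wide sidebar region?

3 columns

Each extra column adds 143 + 42 = 185 px.
(549 + 42) / 185 = 3.19, so 3 columns fit.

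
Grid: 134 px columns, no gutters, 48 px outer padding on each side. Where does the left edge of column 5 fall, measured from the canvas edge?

584 px

Column 5 starts at margin + 4·(column + gutter) = 48 + 4·134 = 584 px.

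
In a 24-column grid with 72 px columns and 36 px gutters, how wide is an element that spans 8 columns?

828 px

8-column span = 8·72 + 7·36 = 828 px.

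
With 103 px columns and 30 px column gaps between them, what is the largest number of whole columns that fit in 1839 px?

14 columns

k columns need k·103 + (k−1)·30 = k·133 − 30.
k·133 − 30 ≤ 1839 → k ≤ 1869 / 133 ≈ 14.05, so k = 14.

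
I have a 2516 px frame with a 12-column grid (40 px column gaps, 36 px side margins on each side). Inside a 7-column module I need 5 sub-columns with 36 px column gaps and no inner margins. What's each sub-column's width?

Subtract both margins: 2516 − 2·36 = 2444 px.
Subtracting 11 column gaps of 40 leaves 2004 for 12 columns, so c = 167 px.
7 columns plus 6 column gaps: 1169 + 240 = 1409 px.
5 columns + 4 column gaps: 5d + 4·36 = 1409.
5d = 1409 − 144 = 1265, so d = 253 px.

253 px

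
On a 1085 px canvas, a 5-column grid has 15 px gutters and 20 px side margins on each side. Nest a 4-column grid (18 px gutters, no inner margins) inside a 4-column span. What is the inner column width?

Outer content = 1085 − 2·20 = 1045 px.
5c + 4·15 = 1045 → 5c = 985 → c = 197 px.
Span of 4: 4·197 + 3·15 = 788 + 45 = 833 px.
833 − 3·18 = 779; ÷4 gives d = 194.75 px.

194.75 px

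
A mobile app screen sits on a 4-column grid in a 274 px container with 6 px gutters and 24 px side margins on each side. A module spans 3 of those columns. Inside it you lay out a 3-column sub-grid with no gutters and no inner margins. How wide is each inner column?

56 px

Take off 48 px of margins, leaving 226 px.
Subtracting 3 gutters of 6 leaves 208 for 4 columns, so c = 52 px.
Span of 3: 3·52 + 2·6 = 156 + 12 = 168 px.
168 / 3 = 56 px per column.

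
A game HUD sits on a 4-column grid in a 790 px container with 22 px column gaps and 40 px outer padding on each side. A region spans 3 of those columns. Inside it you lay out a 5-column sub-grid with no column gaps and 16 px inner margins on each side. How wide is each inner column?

99 px

Outer content = 790 − 2·40 = 710 px.
4c + 3·22 = 710 → 4c = 644 → c = 161 px.
3 columns plus 2 column gaps: 483 + 44 = 527 px.
Inner content = 527 − 2·16 = 495 px.
5d = 495 → d = 99 px.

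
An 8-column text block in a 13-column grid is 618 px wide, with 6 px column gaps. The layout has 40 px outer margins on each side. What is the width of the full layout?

8c + 7·6 = 618 → 8c = 576 → c = 72 px.
Total width: 2·40 + 13·72 + 12·6 = 1088 px.

1088 px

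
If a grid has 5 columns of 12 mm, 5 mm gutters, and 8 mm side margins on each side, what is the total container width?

Adding margins, columns and gutters: 16 + 60 + 20 = 96 mm.

96 mm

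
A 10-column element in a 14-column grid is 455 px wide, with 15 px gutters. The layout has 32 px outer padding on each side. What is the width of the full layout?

10 columns + 9 gutters: 10c + 9·15 = 455.
10c = 455 − 135 = 320, so c = 32 px.
Layout = 2·32 + 14·32 + 13·15 = 64 + 448 + 195 = 707 px.

707 px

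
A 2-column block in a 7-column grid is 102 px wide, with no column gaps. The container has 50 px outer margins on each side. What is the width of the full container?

102 / 2 = 51 px per column.
Total width: 2·50 + 7·51 = 457 px.

457 px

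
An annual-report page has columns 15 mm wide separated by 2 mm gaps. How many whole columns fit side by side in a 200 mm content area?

Each extra column adds 15 + 2 = 17 mm.
(200 + 2) / 17 = 11.88, so 11 columns fit.

11 columns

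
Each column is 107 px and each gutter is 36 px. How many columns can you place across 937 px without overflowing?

k columns need k·107 + (k−1)·36 = k·143 − 36.
k·143 − 36 ≤ 937 → k ≤ 973 / 143 ≈ 6.80, so k = 6.

6 columns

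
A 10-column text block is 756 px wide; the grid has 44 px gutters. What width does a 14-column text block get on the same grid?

10 columns + 9 gutters: 10c + 9·44 = 756.
10c = 756 − 396 = 360, so c = 36 px.
14 columns plus 13 gutters: 504 + 572 = 1076 px.

1076 px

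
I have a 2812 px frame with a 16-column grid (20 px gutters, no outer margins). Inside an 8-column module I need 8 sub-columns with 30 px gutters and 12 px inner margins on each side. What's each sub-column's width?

2812 − 15·20 = 2512; ÷16 gives c = 157 px.
Span of 8: 8·157 + 7·20 = 1256 + 140 = 1396 px.
Inner content = 1396 − 2·12 = 1372 px.
1372 − 7·30 = 1162; ÷8 gives d = 145.25 px.

145.25 px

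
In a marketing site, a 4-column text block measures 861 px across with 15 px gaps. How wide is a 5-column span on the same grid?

1080 px

861 − 3·15 = 816; ÷4 gives c = 204 px.
Span of 5: 5·204 + 4·15 = 1020 + 60 = 1080 px.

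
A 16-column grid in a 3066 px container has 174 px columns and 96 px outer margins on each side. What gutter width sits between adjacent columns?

6 px

Take off 192 px of margins, leaving 2874 px.
16 columns take 16·174 = 2784 px; remaining 90 splits into 15 gutters.
g = 90 / 15 = 6 px.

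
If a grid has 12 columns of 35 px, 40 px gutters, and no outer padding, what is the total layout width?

860 px

Summing: 420 + 440 = 860 px.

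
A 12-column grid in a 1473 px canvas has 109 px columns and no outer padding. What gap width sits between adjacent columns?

Columns use 1308 px, leaving 165 px across 11 gaps = 15 px each.

15 px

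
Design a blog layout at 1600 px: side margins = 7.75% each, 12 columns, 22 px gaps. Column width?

Each margin = 7.75% of 1600 = 124 px; content = 1600 − 2·124 = 1352 px.
1352 − 11·22 = 1110; ÷12 gives c = 92.5 px.

92.5 px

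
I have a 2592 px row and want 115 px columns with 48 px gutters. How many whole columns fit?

16 columns: 16·115 + 15·48 = 2560 px ≤ 2592.
17 columns: 2723 px > 2592. So 16.

16 columns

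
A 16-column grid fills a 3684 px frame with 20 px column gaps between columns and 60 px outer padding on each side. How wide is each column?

Content width = 3684 − 2·60 = 3564 px.
16 columns + 15 column gaps: 16c + 15·20 = 3564.
16c = 3564 − 300 = 3264, so c = 204 px.

204 px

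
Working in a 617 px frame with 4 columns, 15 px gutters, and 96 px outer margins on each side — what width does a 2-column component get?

Inside the margins: 617 − 192 = 425 px.
4c + 3·15 = 425 → 4c = 380 → c = 95 px.
Span of 2: 2·95 + 1·15 = 190 + 15 = 205 px.

205 px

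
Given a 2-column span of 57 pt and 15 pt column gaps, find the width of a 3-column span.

Subtracting 1 column gap of 15 leaves 42 for 2 columns, so c = 21 pt.
3 columns plus 2 column gaps: 63 + 30 = 93 pt.

93 pt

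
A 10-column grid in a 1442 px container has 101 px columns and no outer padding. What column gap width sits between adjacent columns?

10·101 + 9g = 1442 → 9g = 432 → g = 48 px.

48 px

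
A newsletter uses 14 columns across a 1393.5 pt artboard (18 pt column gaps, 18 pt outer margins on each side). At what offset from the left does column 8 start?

705.75 pt

Take off 36 pt of margins, leaving 1357.5 pt.
1357.5 − 13·18 = 1123.5; ÷14 gives c = 80.25 pt.
Column 8 starts at margin + 7·(column + gutter) = 18 + 7·98.25 = 705.75 pt.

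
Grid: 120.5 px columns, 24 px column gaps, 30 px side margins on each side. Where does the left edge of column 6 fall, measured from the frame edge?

752.5 px

Column 6 starts at margin + 5·(column + gutter) = 30 + 5·144.5 = 752.5 px.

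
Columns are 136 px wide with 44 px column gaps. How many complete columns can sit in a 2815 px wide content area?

15 columns

Each extra column adds 136 + 44 = 180 px.
(2815 + 44) / 180 = 15.88, so 15 columns fit.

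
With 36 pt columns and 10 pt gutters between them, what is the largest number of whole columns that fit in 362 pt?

8 columns

Each extra column adds 36 + 10 = 46 pt.
(362 + 10) / 46 = 8.09, so 8 columns fit.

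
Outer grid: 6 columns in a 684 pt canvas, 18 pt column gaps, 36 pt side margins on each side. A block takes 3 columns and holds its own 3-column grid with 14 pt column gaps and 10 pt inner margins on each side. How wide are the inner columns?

83 pt

Take off 72 pt of margins, leaving 612 pt.
6 columns + 5 column gaps: 6c + 5·18 = 612.
6c = 612 − 90 = 522, so c = 87 pt.
3 columns plus 2 column gaps: 261 + 36 = 297 pt.
Inner content = 297 − 2·10 = 277 pt.
277 − 2·14 = 249; ÷3 gives d = 83 pt.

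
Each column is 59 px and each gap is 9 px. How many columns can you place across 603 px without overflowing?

Each extra column adds 59 + 9 = 68 px.
(603 + 9) / 68 = 9.00, so 9 columns fit.

9 columns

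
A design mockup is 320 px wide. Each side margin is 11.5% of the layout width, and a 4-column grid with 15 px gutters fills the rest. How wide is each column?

50.35 px

Margins: 11.5% × 320 = 36.8 px each, so content = 320 − 73.6 = 246.4 px.
4 columns + 3 gutters: 4c + 3·15 = 246.4.
4c = 246.4 − 45 = 201.4, so c = 50.35 px.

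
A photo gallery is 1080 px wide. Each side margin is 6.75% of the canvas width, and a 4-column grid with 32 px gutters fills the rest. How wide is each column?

Each margin = 6.75% of 1080 = 72.9 px; content = 1080 − 2·72.9 = 934.2 px.
934.2 − 3·32 = 838.2; ÷4 gives c = 209.55 px.

209.55 px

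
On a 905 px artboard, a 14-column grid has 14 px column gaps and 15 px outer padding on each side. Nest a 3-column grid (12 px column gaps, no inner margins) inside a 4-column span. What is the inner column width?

Outer content = 905 − 2·15 = 875 px.
875 − 13·14 = 693; ÷14 gives c = 49.5 px.
Span of 4: 4·49.5 + 3·14 = 198 + 42 = 240 px.
3 columns + 2 column gaps: 3d + 2·12 = 240.
3d = 240 − 24 = 216, so d = 72 px.

72 px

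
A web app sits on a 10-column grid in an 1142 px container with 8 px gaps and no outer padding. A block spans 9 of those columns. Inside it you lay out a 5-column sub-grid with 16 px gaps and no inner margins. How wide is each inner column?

192.6 px

10 columns + 9 gaps: 10c + 9·8 = 1142.
10c = 1142 − 72 = 1070, so c = 107 px.
9-column span = 9·107 + 8·8 = 1027 px.
1027 − 4·16 = 963; ÷5 gives d = 192.6 px.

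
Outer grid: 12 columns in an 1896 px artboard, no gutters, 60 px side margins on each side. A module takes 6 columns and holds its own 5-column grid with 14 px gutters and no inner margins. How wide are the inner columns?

166.4 px

Inside the margins: 1896 − 120 = 1776 px.
With no gutters, each column is 1776/12 = 148 px.
6-column span = 6·148 = 888 px.
5d + 4·14 = 888 → 5d = 832 → d = 166.4 px.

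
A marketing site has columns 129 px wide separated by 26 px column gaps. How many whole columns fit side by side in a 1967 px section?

12 columns: 12·129 + 11·26 = 1834 px ≤ 1967.
13 columns: 1989 px > 1967. So 12.

12 columns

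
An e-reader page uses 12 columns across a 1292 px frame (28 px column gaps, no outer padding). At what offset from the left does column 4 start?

Subtracting 11 column gaps of 28 leaves 984 for 12 columns, so c = 82 px.
Each column+gutter stride is 110 px; with no margin, 3 of them is 330 px.

330 px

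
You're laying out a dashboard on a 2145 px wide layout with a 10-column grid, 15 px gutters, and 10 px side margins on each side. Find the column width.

199 px

Subtract both margins: 2145 − 2·10 = 2125 px.
Subtracting 9 gutters of 15 leaves 1990 for 10 columns, so c = 199 px.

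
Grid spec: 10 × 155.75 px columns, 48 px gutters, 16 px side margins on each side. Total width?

2021.5 px

Total width: 2·16 + 10·155.75 + 9·48 = 2021.5 px.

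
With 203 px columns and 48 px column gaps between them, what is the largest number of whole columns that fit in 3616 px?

14 columns

Each extra column adds 203 + 48 = 251 px.
(3616 + 48) / 251 = 14.60, so 14 columns fit.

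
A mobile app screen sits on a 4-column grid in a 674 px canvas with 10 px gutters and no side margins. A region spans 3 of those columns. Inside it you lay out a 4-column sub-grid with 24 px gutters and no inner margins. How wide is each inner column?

107.75 px

4 columns + 3 gutters: 4c + 3·10 = 674.
4c = 674 − 30 = 644, so c = 161 px.
3-column span = 3·161 + 2·10 = 503 px.
4 columns + 3 gutters: 4d + 3·24 = 503.
4d = 503 − 72 = 431, so d = 107.75 px.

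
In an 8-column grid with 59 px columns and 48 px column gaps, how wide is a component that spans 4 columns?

4-column span = 4·59 + 3·48 = 380 px.

380 px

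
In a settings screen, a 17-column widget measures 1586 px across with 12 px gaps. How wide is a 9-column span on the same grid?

834 px

Subtracting 16 gaps of 12 leaves 1394 for 17 columns, so c = 82 px.
9 columns plus 8 gaps: 738 + 96 = 834 px.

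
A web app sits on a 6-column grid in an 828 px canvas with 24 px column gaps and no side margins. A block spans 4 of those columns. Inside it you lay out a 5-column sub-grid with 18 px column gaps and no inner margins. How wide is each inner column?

Subtracting 5 column gaps of 24 leaves 708 for 6 columns, so c = 118 px.
4-column span = 4·118 + 3·24 = 544 px.
Subtracting 4 column gaps of 18 leaves 472 for 5 columns, so d = 94.4 px.

94.4 px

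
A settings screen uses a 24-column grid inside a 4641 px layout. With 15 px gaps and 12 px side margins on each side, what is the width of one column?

Inside the margins: 4641 − 24 = 4617 px.
24 columns + 23 gaps: 24c + 23·15 = 4617.
24c = 4617 − 345 = 4272, so c = 178 px.

178 px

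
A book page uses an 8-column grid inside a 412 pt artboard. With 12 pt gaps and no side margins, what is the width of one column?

41 pt

8 columns + 7 gaps: 8c + 7·12 = 412.
8c = 412 − 84 = 328, so c = 41 pt.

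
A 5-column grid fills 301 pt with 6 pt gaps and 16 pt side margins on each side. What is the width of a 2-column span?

104 pt

Take off 32 pt of margins, leaving 269 pt.
5c + 4·6 = 269 → 5c = 245 → c = 49 pt.
Span of 2: 2·49 + 1·6 = 98 + 6 = 104 pt.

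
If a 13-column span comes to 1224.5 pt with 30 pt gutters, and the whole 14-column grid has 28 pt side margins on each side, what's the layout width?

1377 pt

1224.5 − 12·30 = 864.5; ÷13 gives c = 66.5 pt.
Adding margins, columns and gutters: 56 + 931 + 390 = 1377 pt.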